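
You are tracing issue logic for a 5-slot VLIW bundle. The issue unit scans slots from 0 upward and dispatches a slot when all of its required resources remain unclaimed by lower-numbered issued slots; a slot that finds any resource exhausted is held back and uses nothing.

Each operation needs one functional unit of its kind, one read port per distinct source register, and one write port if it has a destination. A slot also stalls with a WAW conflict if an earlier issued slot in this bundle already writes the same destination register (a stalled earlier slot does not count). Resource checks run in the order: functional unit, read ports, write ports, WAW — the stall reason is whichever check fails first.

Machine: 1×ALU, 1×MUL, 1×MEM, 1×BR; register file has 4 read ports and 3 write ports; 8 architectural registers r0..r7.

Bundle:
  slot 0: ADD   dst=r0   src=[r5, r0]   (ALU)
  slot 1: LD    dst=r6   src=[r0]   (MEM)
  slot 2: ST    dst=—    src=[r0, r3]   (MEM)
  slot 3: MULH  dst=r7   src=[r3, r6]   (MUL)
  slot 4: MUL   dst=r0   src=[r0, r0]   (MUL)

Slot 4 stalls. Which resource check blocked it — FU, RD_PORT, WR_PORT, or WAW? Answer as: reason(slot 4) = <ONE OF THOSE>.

reason(slot 4) = WAW

#0 ALU src=r5,r0 dispatched  <A:0 Mu:1 Ld:1 B:1 rd:2 wr:2>
#1 MEM src=r0 dispatched  <A:0 Mu:1 Ld:0 B:1 rd:1 wr:1>
#2 MEM src=r0,r3 held:FU  <A:0 Mu:1 Ld:0 B:1 rd:1 wr:1>
#3 MUL src=r3,r6 held:RD_PORT  <A:0 Mu:1 Ld:0 B:1 rd:1 wr:1>
#4 MUL src=r0,r0 held:WAW  <A:0 Mu:1 Ld:0 B:1 rd:1 wr:1>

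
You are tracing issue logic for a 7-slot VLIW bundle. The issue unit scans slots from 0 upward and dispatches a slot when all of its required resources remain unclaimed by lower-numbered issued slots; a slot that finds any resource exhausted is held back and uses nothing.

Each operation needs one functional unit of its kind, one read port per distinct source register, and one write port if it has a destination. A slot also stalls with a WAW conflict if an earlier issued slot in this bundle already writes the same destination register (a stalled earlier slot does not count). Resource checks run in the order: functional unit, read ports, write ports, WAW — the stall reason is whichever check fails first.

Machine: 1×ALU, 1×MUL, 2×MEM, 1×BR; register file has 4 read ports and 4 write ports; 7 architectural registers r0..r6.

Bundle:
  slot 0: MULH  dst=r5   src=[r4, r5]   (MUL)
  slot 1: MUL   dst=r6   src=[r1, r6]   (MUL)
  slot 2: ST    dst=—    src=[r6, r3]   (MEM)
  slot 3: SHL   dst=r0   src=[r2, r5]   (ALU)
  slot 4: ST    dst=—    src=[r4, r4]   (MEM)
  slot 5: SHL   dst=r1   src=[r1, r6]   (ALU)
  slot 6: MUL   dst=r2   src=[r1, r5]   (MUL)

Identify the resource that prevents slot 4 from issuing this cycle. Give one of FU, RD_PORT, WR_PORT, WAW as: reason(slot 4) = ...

[0] MUL needs rd=2 wr=1: ok; after: ALU=1 MUL=0 MEM=2 BR=1, R=2, W=3
[1] MUL needs rd=2 wr=1: FU; after: ALU=1 MUL=0 MEM=2 BR=1, R=2, W=3
[2] MEM needs rd=2 wr=0: ok; after: ALU=1 MUL=0 MEM=1 BR=1, R=0, W=3
[3] ALU needs rd=2 wr=1: RD_PORT; after: ALU=1 MUL=0 MEM=1 BR=1, R=0, W=3
[4] MEM needs rd=1 wr=0: RD_PORT; after: ALU=1 MUL=0 MEM=1 BR=1, R=0, W=3
[5] ALU needs rd=2 wr=1: RD_PORT; after: ALU=1 MUL=0 MEM=1 BR=1, R=0, W=3
[6] MUL needs rd=2 wr=1: FU; after: ALU=1 MUL=0 MEM=1 BR=1, R=0, W=3

reason(slot 4) = RD_PORT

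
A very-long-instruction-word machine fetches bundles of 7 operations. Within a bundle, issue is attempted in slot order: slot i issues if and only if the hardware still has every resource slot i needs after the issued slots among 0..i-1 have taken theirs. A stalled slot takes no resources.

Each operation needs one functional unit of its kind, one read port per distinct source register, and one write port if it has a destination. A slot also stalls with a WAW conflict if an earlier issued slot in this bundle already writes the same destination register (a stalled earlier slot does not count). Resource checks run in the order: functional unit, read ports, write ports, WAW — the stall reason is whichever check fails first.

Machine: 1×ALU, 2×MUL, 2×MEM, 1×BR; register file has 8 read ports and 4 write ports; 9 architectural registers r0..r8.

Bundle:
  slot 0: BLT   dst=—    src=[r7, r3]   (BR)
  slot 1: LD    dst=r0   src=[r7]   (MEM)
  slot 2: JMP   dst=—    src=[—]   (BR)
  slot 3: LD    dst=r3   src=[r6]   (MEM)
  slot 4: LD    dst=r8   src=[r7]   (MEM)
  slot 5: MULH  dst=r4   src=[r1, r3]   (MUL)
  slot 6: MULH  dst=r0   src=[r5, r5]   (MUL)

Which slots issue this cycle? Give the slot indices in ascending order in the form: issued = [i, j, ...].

issued = [0, 1, 3, 5]

#0 BR src=r7,r3 dispatched  <A:1 Mu:2 Ld:2 B:0 rd:6 wr:4>
#1 MEM src=r7 dispatched  <A:1 Mu:2 Ld:1 B:0 rd:5 wr:3>
#2 BR src=- held:FU  <A:1 Mu:2 Ld:1 B:0 rd:5 wr:3>
#3 MEM src=r6 dispatched  <A:1 Mu:2 Ld:0 B:0 rd:4 wr:2>
#4 MEM src=r7 held:FU  <A:1 Mu:2 Ld:0 B:0 rd:4 wr:2>
#5 MUL src=r1,r3 dispatched  <A:1 Mu:1 Ld:0 B:0 rd:2 wr:1>
#6 MUL src=r5,r5 held:WAW  <A:1 Mu:1 Ld:0 B:0 rd:2 wr:1>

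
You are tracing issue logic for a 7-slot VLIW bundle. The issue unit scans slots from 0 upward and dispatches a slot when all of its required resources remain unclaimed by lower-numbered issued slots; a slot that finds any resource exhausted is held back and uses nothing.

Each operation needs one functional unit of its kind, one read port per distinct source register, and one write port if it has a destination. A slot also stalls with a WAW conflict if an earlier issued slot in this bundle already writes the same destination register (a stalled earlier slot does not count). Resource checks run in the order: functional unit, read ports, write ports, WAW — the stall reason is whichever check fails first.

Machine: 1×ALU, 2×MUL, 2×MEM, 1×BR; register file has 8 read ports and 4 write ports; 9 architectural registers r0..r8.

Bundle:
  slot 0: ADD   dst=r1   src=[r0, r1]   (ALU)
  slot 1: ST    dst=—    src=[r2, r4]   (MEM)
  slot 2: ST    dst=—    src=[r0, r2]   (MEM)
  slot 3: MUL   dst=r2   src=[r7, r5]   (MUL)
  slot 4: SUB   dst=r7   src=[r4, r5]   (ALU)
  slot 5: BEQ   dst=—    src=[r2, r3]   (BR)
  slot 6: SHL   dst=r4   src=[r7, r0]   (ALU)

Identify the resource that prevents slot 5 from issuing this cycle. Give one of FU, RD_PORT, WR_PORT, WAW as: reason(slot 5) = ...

slot 0 (ALU): ISSUE — free A0,Mu2,Ld2,B1 rp6 wp3
slot 1 (MEM): ISSUE — free A0,Mu2,Ld1,B1 rp4 wp3
slot 2 (MEM): ISSUE — free A0,Mu2,Ld0,B1 rp2 wp3
slot 3 (MUL): ISSUE — free A0,Mu1,Ld0,B1 rp0 wp2
slot 4 (ALU): stall FU — free A0,Mu1,Ld0,B1 rp0 wp2
slot 5 (BR): stall RD_PORT — free A0,Mu1,Ld0,B1 rp0 wp2
slot 6 (ALU): stall FU — free A0,Mu1,Ld0,B1 rp0 wp2

reason(slot 5) = RD_PORT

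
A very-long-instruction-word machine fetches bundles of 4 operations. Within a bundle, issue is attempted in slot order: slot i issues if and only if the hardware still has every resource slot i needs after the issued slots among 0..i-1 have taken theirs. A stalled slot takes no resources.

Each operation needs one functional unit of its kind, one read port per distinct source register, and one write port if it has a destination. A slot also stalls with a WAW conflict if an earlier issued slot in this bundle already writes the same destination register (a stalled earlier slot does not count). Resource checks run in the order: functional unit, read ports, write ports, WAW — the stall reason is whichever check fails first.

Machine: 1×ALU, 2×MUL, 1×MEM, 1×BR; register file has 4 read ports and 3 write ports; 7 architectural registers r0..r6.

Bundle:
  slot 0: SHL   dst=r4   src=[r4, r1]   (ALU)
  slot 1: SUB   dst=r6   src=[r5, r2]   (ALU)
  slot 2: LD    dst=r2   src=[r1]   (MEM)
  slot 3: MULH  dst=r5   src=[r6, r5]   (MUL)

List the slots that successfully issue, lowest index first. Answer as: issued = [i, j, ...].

(0) want 1×ALU +2rd +1wr — yes → AL0|MU2|ME1|BR1|rd2|wr2
(1) want 1×ALU +2rd +1wr — FU → AL0|MU2|ME1|BR1|rd2|wr2
(2) want 1×MEM +1rd +1wr — yes → AL0|MU2|ME0|BR1|rd1|wr1
(3) want 1×MUL +2rd +1wr — RD_PORT → AL0|MU2|ME0|BR1|rd1|wr1

issued = [0, 2]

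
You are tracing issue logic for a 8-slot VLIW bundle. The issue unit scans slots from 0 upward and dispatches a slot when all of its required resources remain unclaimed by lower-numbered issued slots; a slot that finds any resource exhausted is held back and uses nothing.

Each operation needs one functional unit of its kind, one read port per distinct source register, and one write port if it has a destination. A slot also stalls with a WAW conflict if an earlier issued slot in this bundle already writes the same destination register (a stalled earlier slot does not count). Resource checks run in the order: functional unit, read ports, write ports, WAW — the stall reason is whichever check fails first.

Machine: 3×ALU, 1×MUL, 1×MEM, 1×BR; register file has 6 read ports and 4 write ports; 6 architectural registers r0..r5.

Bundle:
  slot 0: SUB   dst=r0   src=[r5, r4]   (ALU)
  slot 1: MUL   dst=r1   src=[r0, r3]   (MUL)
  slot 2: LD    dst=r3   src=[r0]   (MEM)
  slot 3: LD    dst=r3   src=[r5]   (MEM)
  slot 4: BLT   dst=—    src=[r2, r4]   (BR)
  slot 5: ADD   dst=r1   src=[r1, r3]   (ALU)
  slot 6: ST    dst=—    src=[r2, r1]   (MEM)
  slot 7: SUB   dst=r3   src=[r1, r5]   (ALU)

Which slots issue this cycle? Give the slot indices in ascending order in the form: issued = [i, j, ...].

  0. ALU→r0 ⇒ go  {2A/1Mu/1Ld/1B | 4r 3w}
  1. MUL→r1 ⇒ go  {2A/0Mu/1Ld/1B | 2r 2w}
  2. MEM→r3 ⇒ go  {2A/0Mu/0Ld/1B | 1r 1w}
  3. MEM→r3 ⇒ no(FU)  {2A/0Mu/0Ld/1B | 1r 1w}
  4. BR ⇒ no(RD_PORT)  {2A/0Mu/0Ld/1B | 1r 1w}
  5. ALU→r1 ⇒ no(RD_PORT)  {2A/0Mu/0Ld/1B | 1r 1w}
  6. MEM ⇒ no(FU)  {2A/0Mu/0Ld/1B | 1r 1w}
  7. ALU→r3 ⇒ no(RD_PORT)  {2A/0Mu/0Ld/1B | 1r 1w}

issued = [0, 1, 2]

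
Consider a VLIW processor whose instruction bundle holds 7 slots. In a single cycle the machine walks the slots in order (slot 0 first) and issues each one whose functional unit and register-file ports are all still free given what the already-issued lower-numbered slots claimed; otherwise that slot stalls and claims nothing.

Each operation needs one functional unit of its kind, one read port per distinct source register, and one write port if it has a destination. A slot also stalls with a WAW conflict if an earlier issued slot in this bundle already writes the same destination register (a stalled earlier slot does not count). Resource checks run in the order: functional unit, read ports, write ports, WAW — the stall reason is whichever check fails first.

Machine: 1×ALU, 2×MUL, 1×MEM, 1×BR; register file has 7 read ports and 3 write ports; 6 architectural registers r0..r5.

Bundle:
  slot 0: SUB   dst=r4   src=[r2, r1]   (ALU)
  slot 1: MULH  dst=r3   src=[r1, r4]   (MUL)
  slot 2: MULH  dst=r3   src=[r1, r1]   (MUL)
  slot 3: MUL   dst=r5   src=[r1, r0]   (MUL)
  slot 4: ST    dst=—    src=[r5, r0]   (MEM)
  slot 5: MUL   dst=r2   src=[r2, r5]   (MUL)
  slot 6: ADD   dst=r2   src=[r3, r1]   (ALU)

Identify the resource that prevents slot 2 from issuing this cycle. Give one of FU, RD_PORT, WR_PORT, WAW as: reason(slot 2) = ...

reason(slot 2) = WAW

  0. ALU→r4 ⇒ go  {0A/2Mu/1Ld/1B | 5r 2w}
  1. MUL→r3 ⇒ go  {0A/1Mu/1Ld/1B | 3r 1w}
  2. MUL→r3 ⇒ no(WAW)  {0A/1Mu/1Ld/1B | 3r 1w}
  3. MUL→r5 ⇒ go  {0A/0Mu/1Ld/1B | 1r 0w}
  4. MEM ⇒ no(RD_PORT)  {0A/0Mu/1Ld/1B | 1r 0w}
  5. MUL→r2 ⇒ no(FU)  {0A/0Mu/1Ld/1B | 1r 0w}
  6. ALU→r2 ⇒ no(FU)  {0A/0Mu/1Ld/1B | 1r 0w}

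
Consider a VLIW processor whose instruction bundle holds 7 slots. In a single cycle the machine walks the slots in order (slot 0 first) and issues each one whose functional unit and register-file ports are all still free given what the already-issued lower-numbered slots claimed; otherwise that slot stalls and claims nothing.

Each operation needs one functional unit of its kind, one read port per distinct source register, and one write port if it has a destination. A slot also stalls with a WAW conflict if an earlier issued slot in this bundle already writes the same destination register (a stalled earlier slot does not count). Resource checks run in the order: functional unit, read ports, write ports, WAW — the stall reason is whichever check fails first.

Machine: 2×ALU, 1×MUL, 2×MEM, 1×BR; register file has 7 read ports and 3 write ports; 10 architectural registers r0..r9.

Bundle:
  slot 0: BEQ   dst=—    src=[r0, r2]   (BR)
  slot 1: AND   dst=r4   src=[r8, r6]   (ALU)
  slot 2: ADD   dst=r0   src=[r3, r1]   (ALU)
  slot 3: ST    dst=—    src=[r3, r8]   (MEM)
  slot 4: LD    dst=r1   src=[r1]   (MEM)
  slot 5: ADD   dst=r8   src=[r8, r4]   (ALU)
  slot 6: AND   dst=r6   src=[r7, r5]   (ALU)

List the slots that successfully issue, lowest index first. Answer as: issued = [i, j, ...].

issued = [0, 1, 2, 4]

[0] BR needs rd=2 wr=0: ok; after: ALU=2 MUL=1 MEM=2 BR=0, R=5, W=3
[1] ALU needs rd=2 wr=1: ok; after: ALU=1 MUL=1 MEM=2 BR=0, R=3, W=2
[2] ALU needs rd=2 wr=1: ok; after: ALU=0 MUL=1 MEM=2 BR=0, R=1, W=1
[3] MEM needs rd=2 wr=0: RD_PORT; after: ALU=0 MUL=1 MEM=2 BR=0, R=1, W=1
[4] MEM needs rd=1 wr=1: ok; after: ALU=0 MUL=1 MEM=1 BR=0, R=0, W=0
[5] ALU needs rd=2 wr=1: FU; after: ALU=0 MUL=1 MEM=1 BR=0, R=0, W=0
[6] ALU needs rd=2 wr=1: FU; after: ALU=0 MUL=1 MEM=1 BR=0, R=0, W=0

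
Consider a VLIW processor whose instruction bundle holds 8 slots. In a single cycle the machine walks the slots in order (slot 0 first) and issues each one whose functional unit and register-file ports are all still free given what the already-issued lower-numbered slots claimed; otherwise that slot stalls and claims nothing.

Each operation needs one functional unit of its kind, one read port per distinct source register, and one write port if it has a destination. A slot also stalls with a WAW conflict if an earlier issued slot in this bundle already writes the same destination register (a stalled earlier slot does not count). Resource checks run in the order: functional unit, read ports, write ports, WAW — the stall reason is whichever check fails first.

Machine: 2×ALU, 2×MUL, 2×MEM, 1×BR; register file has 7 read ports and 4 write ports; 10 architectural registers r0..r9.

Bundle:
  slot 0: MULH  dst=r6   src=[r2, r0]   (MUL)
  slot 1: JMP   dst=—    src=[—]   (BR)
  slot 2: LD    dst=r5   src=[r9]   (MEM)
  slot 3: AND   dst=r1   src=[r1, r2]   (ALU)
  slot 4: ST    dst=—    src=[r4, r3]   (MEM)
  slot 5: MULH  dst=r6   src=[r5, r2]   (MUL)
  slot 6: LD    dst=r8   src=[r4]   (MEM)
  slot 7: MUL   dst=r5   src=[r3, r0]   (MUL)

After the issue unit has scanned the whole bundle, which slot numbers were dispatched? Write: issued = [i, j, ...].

slot 0 (MUL): ISSUE — free A2,Mu1,Ld2,B1 rp5 wp3
slot 1 (BR): ISSUE — free A2,Mu1,Ld2,B0 rp5 wp3
slot 2 (MEM): ISSUE — free A2,Mu1,Ld1,B0 rp4 wp2
slot 3 (ALU): ISSUE — free A1,Mu1,Ld1,B0 rp2 wp1
slot 4 (MEM): ISSUE — free A1,Mu1,Ld0,B0 rp0 wp1
slot 5 (MUL): stall RD_PORT — free A1,Mu1,Ld0,B0 rp0 wp1
slot 6 (MEM): stall FU — free A1,Mu1,Ld0,B0 rp0 wp1
slot 7 (MUL): stall RD_PORT — free A1,Mu1,Ld0,B0 rp0 wp1

issued = [0, 1, 2, 3, 4]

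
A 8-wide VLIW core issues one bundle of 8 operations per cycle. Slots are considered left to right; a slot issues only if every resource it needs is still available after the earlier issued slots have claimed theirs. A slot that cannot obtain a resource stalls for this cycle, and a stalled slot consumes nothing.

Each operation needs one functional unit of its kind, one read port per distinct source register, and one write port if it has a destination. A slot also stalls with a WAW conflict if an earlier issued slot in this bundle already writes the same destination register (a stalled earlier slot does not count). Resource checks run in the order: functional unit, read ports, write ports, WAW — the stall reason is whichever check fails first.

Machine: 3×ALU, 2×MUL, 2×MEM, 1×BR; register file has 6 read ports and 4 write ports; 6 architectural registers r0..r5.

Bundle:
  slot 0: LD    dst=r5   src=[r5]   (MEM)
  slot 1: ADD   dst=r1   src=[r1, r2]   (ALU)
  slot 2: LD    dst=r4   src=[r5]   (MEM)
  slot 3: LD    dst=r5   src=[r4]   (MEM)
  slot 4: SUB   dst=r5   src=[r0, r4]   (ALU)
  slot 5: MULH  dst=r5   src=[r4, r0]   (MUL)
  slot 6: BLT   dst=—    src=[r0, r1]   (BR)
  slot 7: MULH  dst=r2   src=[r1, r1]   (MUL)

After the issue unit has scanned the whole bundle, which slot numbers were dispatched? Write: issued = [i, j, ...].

issued = [0, 1, 2, 6]

slot 0 (MEM): ISSUE — free A3,Mu2,Ld1,B1 rp5 wp3
slot 1 (ALU): ISSUE — free A2,Mu2,Ld1,B1 rp3 wp2
slot 2 (MEM): ISSUE — free A2,Mu2,Ld0,B1 rp2 wp1
slot 3 (MEM): stall FU — free A2,Mu2,Ld0,B1 rp2 wp1
slot 4 (ALU): stall WAW — free A2,Mu2,Ld0,B1 rp2 wp1
slot 5 (MUL): stall WAW — free A2,Mu2,Ld0,B1 rp2 wp1
slot 6 (BR): ISSUE — free A2,Mu2,Ld0,B0 rp0 wp1
slot 7 (MUL): stall RD_PORT — free A2,Mu2,Ld0,B0 rp0 wp1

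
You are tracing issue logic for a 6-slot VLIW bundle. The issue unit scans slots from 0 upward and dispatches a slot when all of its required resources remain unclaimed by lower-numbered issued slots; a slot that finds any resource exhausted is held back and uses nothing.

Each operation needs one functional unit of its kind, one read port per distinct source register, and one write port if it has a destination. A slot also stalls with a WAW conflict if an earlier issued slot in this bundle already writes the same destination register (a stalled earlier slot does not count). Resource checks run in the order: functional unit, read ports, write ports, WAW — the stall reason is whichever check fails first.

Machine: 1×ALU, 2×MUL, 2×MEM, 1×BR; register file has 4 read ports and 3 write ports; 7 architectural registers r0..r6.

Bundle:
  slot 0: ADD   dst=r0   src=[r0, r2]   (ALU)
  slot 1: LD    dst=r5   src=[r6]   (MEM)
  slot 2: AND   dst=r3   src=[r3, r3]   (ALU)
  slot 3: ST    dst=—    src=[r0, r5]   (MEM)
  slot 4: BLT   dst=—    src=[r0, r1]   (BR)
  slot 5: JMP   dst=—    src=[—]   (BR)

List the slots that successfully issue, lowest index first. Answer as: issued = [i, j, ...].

[0] ALU needs rd=2 wr=1: ok; after: ALU=0 MUL=2 MEM=2 BR=1, R=2, W=2
[1] MEM needs rd=1 wr=1: ok; after: ALU=0 MUL=2 MEM=1 BR=1, R=1, W=1
[2] ALU needs rd=1 wr=1: FU; after: ALU=0 MUL=2 MEM=1 BR=1, R=1, W=1
[3] MEM needs rd=2 wr=0: RD_PORT; after: ALU=0 MUL=2 MEM=1 BR=1, R=1, W=1
[4] BR needs rd=2 wr=0: RD_PORT; after: ALU=0 MUL=2 MEM=1 BR=1, R=1, W=1
[5] BR needs rd=0 wr=0: ok; after: ALU=0 MUL=2 MEM=1 BR=0, R=1, W=1

issued = [0, 1, 5]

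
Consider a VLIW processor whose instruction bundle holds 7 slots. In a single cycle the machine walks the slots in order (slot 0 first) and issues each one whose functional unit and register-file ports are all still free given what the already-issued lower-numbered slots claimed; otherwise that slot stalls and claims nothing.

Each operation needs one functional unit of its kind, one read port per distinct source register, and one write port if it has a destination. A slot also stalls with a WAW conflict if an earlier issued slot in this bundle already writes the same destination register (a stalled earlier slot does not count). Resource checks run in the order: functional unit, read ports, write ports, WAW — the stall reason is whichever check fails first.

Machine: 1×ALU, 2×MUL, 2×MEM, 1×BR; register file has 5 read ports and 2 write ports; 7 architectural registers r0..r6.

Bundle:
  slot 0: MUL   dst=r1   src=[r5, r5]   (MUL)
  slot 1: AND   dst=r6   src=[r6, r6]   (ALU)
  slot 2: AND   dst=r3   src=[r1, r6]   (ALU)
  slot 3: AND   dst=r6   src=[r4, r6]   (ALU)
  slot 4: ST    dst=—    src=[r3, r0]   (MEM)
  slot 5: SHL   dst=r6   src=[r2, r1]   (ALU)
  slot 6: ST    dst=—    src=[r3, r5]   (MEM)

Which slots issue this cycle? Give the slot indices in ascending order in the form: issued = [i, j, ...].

  0. MUL→r1 ⇒ go  {1A/1Mu/2Ld/1B | 4r 1w}
  1. ALU→r6 ⇒ go  {0A/1Mu/2Ld/1B | 3r 0w}
  2. ALU→r3 ⇒ no(FU)  {0A/1Mu/2Ld/1B | 3r 0w}
  3. ALU→r6 ⇒ no(FU)  {0A/1Mu/2Ld/1B | 3r 0w}
  4. MEM ⇒ go  {0A/1Mu/1Ld/1B | 1r 0w}
  5. ALU→r6 ⇒ no(FU)  {0A/1Mu/1Ld/1B | 1r 0w}
  6. MEM ⇒ no(RD_PORT)  {0A/1Mu/1Ld/1B | 1r 0w}

issued = [0, 1, 4]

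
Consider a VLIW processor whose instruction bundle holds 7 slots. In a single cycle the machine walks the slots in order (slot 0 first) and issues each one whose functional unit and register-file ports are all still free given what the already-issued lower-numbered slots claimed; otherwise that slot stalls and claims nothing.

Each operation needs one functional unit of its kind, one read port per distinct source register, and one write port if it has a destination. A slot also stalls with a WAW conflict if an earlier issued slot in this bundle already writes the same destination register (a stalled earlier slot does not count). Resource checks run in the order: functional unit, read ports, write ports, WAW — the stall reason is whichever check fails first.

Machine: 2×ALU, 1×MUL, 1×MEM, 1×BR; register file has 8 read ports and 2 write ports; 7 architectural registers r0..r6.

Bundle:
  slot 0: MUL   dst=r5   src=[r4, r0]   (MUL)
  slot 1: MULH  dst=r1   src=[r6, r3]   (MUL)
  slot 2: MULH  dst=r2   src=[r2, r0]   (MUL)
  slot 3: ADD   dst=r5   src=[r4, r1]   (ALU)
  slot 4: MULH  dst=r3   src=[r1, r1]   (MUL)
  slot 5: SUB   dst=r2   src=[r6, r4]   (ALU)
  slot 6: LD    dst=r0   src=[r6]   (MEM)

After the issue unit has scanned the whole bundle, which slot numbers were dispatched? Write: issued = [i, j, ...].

slot 0 (MUL): ISSUE — free A2,Mu0,Ld1,B1 rp6 wp1
slot 1 (MUL): stall FU — free A2,Mu0,Ld1,B1 rp6 wp1
slot 2 (MUL): stall FU — free A2,Mu0,Ld1,B1 rp6 wp1
slot 3 (ALU): stall WAW — free A2,Mu0,Ld1,B1 rp6 wp1
slot 4 (MUL): stall FU — free A2,Mu0,Ld1,B1 rp6 wp1
slot 5 (ALU): ISSUE — free A1,Mu0,Ld1,B1 rp4 wp0
slot 6 (MEM): stall WR_PORT — free A1,Mu0,Ld1,B1 rp4 wp0

issued = [0, 5]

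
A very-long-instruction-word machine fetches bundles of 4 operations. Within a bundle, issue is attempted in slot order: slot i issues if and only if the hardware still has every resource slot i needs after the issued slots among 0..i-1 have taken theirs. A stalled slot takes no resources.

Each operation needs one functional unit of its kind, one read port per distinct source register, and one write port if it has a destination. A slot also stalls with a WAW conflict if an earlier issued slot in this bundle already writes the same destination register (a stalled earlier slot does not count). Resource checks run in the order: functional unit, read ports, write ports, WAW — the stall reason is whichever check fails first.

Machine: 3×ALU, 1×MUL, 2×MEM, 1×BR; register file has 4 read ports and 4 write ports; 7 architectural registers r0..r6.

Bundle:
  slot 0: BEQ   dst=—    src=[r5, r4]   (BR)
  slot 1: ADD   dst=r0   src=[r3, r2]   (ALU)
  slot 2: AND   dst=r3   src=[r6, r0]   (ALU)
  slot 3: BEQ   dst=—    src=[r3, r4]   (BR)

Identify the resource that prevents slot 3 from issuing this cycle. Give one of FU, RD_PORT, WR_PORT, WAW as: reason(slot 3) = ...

  0. BR ⇒ go  {3A/1Mu/2Ld/0B | 2r 4w}
  1. ALU→r0 ⇒ go  {2A/1Mu/2Ld/0B | 0r 3w}
  2. ALU→r3 ⇒ no(RD_PORT)  {2A/1Mu/2Ld/0B | 0r 3w}
  3. BR ⇒ no(FU)  {2A/1Mu/2Ld/0B | 0r 3w}

reason(slot 3) = FU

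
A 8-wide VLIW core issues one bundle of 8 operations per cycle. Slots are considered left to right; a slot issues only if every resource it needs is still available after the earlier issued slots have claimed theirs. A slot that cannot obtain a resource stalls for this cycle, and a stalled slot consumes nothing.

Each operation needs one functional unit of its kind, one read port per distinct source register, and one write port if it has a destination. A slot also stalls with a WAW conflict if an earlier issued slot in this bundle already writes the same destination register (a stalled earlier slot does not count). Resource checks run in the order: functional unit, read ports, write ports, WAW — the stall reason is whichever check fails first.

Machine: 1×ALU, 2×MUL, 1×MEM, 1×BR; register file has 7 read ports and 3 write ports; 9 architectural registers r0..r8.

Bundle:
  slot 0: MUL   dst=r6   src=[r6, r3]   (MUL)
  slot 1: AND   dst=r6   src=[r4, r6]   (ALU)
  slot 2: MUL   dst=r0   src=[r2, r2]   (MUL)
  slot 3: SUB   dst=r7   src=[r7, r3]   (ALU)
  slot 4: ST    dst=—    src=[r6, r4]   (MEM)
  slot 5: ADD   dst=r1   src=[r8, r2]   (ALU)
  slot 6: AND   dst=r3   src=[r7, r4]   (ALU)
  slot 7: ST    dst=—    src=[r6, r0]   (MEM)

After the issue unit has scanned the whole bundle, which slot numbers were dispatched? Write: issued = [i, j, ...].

issued = [0, 2, 3, 4]

#0 MUL src=r6,r3 dispatched  <A:1 Mu:1 Ld:1 B:1 rd:5 wr:2>
#1 ALU src=r4,r6 held:WAW  <A:1 Mu:1 Ld:1 B:1 rd:5 wr:2>
#2 MUL src=r2,r2 dispatched  <A:1 Mu:0 Ld:1 B:1 rd:4 wr:1>
#3 ALU src=r7,r3 dispatched  <A:0 Mu:0 Ld:1 B:1 rd:2 wr:0>
#4 MEM src=r6,r4 dispatched  <A:0 Mu:0 Ld:0 B:1 rd:0 wr:0>
#5 ALU src=r8,r2 held:FU  <A:0 Mu:0 Ld:0 B:1 rd:0 wr:0>
#6 ALU src=r7,r4 held:FU  <A:0 Mu:0 Ld:0 B:1 rd:0 wr:0>
#7 MEM src=r6,r0 held:FU  <A:0 Mu:0 Ld:0 B:1 rd:0 wr:0>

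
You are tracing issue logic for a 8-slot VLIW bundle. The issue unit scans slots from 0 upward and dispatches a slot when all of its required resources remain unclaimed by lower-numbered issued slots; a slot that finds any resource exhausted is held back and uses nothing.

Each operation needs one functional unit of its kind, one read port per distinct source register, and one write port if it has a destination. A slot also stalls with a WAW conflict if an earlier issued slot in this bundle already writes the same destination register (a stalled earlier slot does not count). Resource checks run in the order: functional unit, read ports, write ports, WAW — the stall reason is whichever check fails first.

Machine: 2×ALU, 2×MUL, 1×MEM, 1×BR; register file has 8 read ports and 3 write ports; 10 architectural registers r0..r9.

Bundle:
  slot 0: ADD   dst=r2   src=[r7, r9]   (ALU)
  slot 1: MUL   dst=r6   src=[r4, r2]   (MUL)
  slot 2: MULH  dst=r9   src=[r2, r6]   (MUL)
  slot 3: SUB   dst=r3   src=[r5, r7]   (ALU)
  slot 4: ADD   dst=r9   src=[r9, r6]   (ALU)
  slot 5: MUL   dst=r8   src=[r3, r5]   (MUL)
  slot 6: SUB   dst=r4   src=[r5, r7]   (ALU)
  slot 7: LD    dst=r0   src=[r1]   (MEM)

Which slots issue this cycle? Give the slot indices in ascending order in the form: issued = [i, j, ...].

  0. ALU→r2 ⇒ go  {1A/2Mu/1Ld/1B | 6r 2w}
  1. MUL→r6 ⇒ go  {1A/1Mu/1Ld/1B | 4r 1w}
  2. MUL→r9 ⇒ go  {1A/0Mu/1Ld/1B | 2r 0w}
  3. ALU→r3 ⇒ no(WR_PORT)  {1A/0Mu/1Ld/1B | 2r 0w}
  4. ALU→r9 ⇒ no(WR_PORT)  {1A/0Mu/1Ld/1B | 2r 0w}
  5. MUL→r8 ⇒ no(FU)  {1A/0Mu/1Ld/1B | 2r 0w}
  6. ALU→r4 ⇒ no(WR_PORT)  {1A/0Mu/1Ld/1B | 2r 0w}
  7. MEM→r0 ⇒ no(WR_PORT)  {1A/0Mu/1Ld/1B | 2r 0w}

issued = [0, 1, 2]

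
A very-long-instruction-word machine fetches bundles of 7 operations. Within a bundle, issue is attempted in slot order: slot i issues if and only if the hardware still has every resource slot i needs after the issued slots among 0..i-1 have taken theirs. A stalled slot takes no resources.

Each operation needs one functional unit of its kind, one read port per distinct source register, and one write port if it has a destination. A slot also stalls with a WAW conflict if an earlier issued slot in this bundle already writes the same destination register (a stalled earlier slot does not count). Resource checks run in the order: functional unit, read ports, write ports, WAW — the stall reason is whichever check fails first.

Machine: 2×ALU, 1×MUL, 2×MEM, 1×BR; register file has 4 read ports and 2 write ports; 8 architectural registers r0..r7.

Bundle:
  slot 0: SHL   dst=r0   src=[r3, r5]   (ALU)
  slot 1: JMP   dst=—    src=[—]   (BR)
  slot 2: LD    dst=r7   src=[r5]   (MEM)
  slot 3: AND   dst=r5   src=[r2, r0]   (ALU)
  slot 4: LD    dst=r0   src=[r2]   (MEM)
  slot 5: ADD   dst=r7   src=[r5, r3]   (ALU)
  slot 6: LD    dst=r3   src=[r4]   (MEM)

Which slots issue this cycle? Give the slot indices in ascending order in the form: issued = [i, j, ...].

slot 0 (ALU): ISSUE — free A1,Mu1,Ld2,B1 rp2 wp1
slot 1 (BR): ISSUE — free A1,Mu1,Ld2,B0 rp2 wp1
slot 2 (MEM): ISSUE — free A1,Mu1,Ld1,B0 rp1 wp0
slot 3 (ALU): stall RD_PORT — free A1,Mu1,Ld1,B0 rp1 wp0
slot 4 (MEM): stall WR_PORT — free A1,Mu1,Ld1,B0 rp1 wp0
slot 5 (ALU): stall RD_PORT — free A1,Mu1,Ld1,B0 rp1 wp0
slot 6 (MEM): stall WR_PORT — free A1,Mu1,Ld1,B0 rp1 wp0

issued = [0, 1, 2]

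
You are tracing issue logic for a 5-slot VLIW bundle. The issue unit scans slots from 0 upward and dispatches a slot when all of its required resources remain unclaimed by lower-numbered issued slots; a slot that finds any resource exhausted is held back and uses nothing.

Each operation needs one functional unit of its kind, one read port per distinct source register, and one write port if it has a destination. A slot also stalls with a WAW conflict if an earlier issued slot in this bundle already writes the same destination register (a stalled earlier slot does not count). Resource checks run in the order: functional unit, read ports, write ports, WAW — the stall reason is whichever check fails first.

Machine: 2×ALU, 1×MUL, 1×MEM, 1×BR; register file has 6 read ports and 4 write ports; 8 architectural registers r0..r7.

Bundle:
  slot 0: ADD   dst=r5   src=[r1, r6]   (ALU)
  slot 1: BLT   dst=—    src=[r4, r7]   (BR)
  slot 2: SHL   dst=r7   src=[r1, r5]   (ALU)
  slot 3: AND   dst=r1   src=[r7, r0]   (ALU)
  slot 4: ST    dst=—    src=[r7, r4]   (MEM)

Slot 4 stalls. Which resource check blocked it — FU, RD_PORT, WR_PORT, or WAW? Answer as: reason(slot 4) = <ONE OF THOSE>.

reason(slot 4) = RD_PORT

#0 ALU src=r1,r6 dispatched  <A:1 Mu:1 Ld:1 B:1 rd:4 wr:3>
#1 BR src=r4,r7 dispatched  <A:1 Mu:1 Ld:1 B:0 rd:2 wr:3>
#2 ALU src=r1,r5 dispatched  <A:0 Mu:1 Ld:1 B:0 rd:0 wr:2>
#3 ALU src=r7,r0 held:FU  <A:0 Mu:1 Ld:1 B:0 rd:0 wr:2>
#4 MEM src=r7,r4 held:RD_PORT  <A:0 Mu:1 Ld:1 B:0 rd:0 wr:2>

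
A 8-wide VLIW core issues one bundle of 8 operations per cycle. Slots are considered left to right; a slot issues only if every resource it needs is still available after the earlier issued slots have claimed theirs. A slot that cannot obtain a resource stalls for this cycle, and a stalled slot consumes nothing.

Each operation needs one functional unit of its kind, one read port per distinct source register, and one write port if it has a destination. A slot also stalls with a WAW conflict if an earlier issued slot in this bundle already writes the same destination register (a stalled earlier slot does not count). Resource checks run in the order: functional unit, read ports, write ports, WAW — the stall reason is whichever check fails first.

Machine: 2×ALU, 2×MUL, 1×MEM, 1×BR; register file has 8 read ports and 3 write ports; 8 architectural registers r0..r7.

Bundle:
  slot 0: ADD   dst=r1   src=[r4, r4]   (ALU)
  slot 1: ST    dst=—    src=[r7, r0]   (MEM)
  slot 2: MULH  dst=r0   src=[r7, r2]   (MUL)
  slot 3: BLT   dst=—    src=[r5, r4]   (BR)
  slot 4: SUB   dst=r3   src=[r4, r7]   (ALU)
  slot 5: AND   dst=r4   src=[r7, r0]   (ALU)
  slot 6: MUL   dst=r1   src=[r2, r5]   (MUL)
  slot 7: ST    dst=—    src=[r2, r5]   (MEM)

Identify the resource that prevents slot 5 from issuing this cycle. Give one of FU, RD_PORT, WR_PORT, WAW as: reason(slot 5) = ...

[0] ALU needs rd=1 wr=1: ok; after: ALU=1 MUL=2 MEM=1 BR=1, R=7, W=2
[1] MEM needs rd=2 wr=0: ok; after: ALU=1 MUL=2 MEM=0 BR=1, R=5, W=2
[2] MUL needs rd=2 wr=1: ok; after: ALU=1 MUL=1 MEM=0 BR=1, R=3, W=1
[3] BR needs rd=2 wr=0: ok; after: ALU=1 MUL=1 MEM=0 BR=0, R=1, W=1
[4] ALU needs rd=2 wr=1: RD_PORT; after: ALU=1 MUL=1 MEM=0 BR=0, R=1, W=1
[5] ALU needs rd=2 wr=1: RD_PORT; after: ALU=1 MUL=1 MEM=0 BR=0, R=1, W=1
[6] MUL needs rd=2 wr=1: RD_PORT; after: ALU=1 MUL=1 MEM=0 BR=0, R=1, W=1
[7] MEM needs rd=2 wr=0: FU; after: ALU=1 MUL=1 MEM=0 BR=0, R=1, W=1

reason(slot 5) = RD_PORT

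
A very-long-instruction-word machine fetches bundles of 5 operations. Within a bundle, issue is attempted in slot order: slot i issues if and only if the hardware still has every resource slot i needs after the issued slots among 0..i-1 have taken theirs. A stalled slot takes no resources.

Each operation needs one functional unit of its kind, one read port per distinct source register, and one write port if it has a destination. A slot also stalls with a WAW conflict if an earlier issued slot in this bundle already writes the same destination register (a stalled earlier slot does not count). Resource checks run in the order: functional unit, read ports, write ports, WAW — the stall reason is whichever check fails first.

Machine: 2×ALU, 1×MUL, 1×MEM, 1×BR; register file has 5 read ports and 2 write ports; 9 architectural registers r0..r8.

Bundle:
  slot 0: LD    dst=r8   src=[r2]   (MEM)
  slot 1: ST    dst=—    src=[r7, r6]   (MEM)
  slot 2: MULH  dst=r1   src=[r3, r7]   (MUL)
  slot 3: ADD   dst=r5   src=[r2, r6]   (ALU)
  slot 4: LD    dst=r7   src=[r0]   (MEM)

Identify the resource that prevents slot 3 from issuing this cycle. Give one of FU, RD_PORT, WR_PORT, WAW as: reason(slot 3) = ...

[0] MEM needs rd=1 wr=1: ok; after: ALU=2 MUL=1 MEM=0 BR=1, R=4, W=1
[1] MEM needs rd=2 wr=0: FU; after: ALU=2 MUL=1 MEM=0 BR=1, R=4, W=1
[2] MUL needs rd=2 wr=1: ok; after: ALU=2 MUL=0 MEM=0 BR=1, R=2, W=0
[3] ALU needs rd=2 wr=1: WR_PORT; after: ALU=2 MUL=0 MEM=0 BR=1, R=2, W=0
[4] MEM needs rd=1 wr=1: FU; after: ALU=2 MUL=0 MEM=0 BR=1, R=2, W=0

reason(slot 3) = WR_PORT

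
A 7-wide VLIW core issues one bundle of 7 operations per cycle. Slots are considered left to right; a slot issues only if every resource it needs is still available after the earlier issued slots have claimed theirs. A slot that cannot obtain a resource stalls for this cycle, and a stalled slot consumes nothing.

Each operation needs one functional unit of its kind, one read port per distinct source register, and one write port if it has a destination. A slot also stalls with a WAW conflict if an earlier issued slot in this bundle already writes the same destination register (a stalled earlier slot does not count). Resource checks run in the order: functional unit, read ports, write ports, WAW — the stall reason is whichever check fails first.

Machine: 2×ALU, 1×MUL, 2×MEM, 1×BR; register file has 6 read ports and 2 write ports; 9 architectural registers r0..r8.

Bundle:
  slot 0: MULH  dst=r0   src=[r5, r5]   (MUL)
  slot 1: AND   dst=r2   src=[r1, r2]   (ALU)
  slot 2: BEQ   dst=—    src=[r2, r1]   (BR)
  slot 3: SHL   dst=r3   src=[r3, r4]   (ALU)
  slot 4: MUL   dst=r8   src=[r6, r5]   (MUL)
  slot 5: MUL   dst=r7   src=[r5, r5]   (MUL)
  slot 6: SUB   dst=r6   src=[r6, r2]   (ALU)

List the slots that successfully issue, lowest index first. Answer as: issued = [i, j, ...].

issued = [0, 1, 2]

(0) want 1×MUL +1rd +1wr — yes → AL2|MU0|ME2|BR1|rd5|wr1
(1) want 1×ALU +2rd +1wr — yes → AL1|MU0|ME2|BR1|rd3|wr0
(2) want 1×BR +2rd +0wr — yes → AL1|MU0|ME2|BR0|rd1|wr0
(3) want 1×ALU +2rd +1wr — RD_PORT → AL1|MU0|ME2|BR0|rd1|wr0
(4) want 1×MUL +2rd +1wr — FU → AL1|MU0|ME2|BR0|rd1|wr0
(5) want 1×MUL +1rd +1wr — FU → AL1|MU0|ME2|BR0|rd1|wr0
(6) want 1×ALU +2rd +1wr — RD_PORT → AL1|MU0|ME2|BR0|rd1|wr0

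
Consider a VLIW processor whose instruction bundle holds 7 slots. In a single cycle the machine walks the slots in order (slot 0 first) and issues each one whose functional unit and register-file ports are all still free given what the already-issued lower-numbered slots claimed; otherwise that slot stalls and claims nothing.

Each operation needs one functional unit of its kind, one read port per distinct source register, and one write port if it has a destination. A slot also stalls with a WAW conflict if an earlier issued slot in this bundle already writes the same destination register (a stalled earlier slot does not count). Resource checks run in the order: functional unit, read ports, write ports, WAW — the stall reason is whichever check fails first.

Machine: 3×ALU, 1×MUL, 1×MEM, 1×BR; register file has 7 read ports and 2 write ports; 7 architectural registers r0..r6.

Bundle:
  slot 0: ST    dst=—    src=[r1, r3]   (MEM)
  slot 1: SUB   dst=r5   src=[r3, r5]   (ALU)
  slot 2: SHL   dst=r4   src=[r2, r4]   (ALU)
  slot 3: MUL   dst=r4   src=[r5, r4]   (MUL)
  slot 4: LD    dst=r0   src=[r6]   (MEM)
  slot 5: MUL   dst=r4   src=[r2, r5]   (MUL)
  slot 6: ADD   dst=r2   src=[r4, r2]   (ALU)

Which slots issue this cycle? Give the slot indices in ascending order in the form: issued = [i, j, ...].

slot 0 (MEM): ISSUE — free A3,Mu1,Ld0,B1 rp5 wp2
slot 1 (ALU): ISSUE — free A2,Mu1,Ld0,B1 rp3 wp1
slot 2 (ALU): ISSUE — free A1,Mu1,Ld0,B1 rp1 wp0
slot 3 (MUL): stall RD_PORT — free A1,Mu1,Ld0,B1 rp1 wp0
slot 4 (MEM): stall FU — free A1,Mu1,Ld0,B1 rp1 wp0
slot 5 (MUL): stall RD_PORT — free A1,Mu1,Ld0,B1 rp1 wp0
slot 6 (ALU): stall RD_PORT — free A1,Mu1,Ld0,B1 rp1 wp0

issued = [0, 1, 2]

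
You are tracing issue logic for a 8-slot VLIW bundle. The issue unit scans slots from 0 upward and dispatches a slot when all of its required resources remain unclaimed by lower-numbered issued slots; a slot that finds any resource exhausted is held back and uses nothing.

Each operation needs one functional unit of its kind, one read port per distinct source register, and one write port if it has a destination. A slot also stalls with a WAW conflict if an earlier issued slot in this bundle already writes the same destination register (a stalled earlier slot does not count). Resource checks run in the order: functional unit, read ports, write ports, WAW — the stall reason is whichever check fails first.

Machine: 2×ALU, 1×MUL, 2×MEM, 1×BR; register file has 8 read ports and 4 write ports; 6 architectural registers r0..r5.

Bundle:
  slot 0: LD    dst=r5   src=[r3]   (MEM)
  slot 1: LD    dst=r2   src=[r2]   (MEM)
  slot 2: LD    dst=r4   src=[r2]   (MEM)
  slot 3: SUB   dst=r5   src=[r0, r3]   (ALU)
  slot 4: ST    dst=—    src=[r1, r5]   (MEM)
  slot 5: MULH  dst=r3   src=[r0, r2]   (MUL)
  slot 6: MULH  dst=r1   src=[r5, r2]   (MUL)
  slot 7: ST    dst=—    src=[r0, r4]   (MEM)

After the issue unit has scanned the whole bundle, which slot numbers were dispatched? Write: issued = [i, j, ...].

issued = [0, 1, 5]

slot 0 (MEM): ISSUE — free A2,Mu1,Ld1,B1 rp7 wp3
slot 1 (MEM): ISSUE — free A2,Mu1,Ld0,B1 rp6 wp2
slot 2 (MEM): stall FU — free A2,Mu1,Ld0,B1 rp6 wp2
slot 3 (ALU): stall WAW — free A2,Mu1,Ld0,B1 rp6 wp2
slot 4 (MEM): stall FU — free A2,Mu1,Ld0,B1 rp6 wp2
slot 5 (MUL): ISSUE — free A2,Mu0,Ld0,B1 rp4 wp1
slot 6 (MUL): stall FU — free A2,Mu0,Ld0,B1 rp4 wp1
slot 7 (MEM): stall FU — free A2,Mu0,Ld0,B1 rp4 wp1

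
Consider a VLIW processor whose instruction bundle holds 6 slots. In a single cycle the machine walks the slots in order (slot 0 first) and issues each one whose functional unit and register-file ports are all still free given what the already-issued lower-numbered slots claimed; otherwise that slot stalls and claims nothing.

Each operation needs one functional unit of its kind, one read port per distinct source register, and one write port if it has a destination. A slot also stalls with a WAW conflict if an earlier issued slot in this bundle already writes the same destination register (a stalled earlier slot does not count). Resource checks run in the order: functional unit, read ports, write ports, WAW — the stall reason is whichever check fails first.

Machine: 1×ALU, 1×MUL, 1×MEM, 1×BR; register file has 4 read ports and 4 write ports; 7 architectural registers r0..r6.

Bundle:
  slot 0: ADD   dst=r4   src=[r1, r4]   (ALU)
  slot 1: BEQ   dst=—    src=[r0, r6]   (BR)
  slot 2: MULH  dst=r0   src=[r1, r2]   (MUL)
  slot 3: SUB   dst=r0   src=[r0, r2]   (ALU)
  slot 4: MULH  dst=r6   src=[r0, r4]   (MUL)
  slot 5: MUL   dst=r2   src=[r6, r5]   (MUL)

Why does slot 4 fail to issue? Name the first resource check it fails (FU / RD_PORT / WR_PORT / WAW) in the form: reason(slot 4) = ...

reason(slot 4) = RD_PORT

(0) want 1×ALU +2rd +1wr — yes → AL0|MU1|ME1|BR1|rd2|wr3
(1) want 1×BR +2rd +0wr — yes → AL0|MU1|ME1|BR0|rd0|wr3
(2) want 1×MUL +2rd +1wr — RD_PORT → AL0|MU1|ME1|BR0|rd0|wr3
(3) want 1×ALU +2rd +1wr — FU → AL0|MU1|ME1|BR0|rd0|wr3
(4) want 1×MUL +2rd +1wr — RD_PORT → AL0|MU1|ME1|BR0|rd0|wr3
(5) want 1×MUL +2rd +1wr — RD_PORT → AL0|MU1|ME1|BR0|rd0|wr3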